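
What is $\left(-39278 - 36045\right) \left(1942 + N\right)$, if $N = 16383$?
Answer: $-1380293975$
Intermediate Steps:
$\left(-39278 - 36045\right) \left(1942 + N\right) = \left(-39278 - 36045\right) \left(1942 + 16383\right) = \left(-75323\right) 18325 = -1380293975$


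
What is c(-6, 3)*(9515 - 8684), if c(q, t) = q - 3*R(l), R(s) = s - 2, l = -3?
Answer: 7479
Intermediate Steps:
R(s) = -2 + s
c(q, t) = 15 + q (c(q, t) = q - 3*(-2 - 3) = q - 3*(-5) = q + 15 = 15 + q)
c(-6, 3)*(9515 - 8684) = (15 - 6)*(9515 - 8684) = 9*831 = 7479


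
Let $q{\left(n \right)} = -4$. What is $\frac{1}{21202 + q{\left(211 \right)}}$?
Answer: $\frac{1}{21198} \approx 4.7174 \cdot 10^{-5}$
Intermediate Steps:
$\frac{1}{21202 + q{\left(211 \right)}} = \frac{1}{21202 - 4} = \frac{1}{21198}$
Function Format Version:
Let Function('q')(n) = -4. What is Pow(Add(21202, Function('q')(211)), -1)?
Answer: Rational(1, 21198) ≈ 4.7174e-5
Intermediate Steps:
Pow(Add(21202, Function('q')(211)), -1) = Pow(Add(21202, -4), -1) = Pow(21198, -1) = Rational(1, 21198)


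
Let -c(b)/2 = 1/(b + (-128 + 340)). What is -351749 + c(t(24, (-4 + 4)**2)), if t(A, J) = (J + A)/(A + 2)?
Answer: -486820629/1384 ≈ -3.5175e+5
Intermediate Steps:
t(A, J) = (A + J)/(2 + A)
c(b) = -2/(212 + b) (c(b) = -2/(b + (-128 + 340)) = -2/(b + 212) = -2/(212 + b))
-351749 + c(t(24, (-4 + 4)**2)) = -351749 - 2/(212 + (24 + (-4 + 4)**2)/(2 + 24)) = -351749 - 2/(212 + (24 + 0**2)/26) = -351749 - 2/(212 + (24 + 0)/26) = -351749 - 2/(212 + (1/26)*24) = -351749 - 2/(212 + 12/13) = -351749 - 2/2768/13 = -351749 - 2*13/2768 = -351749 - 13/1384 = -486820629/1384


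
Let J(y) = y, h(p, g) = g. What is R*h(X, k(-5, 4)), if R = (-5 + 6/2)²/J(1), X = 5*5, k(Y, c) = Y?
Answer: -20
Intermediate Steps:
X = 25
R = 4 (R = (-5 + 6/2)²/1 = (-5 + 6*(½))²*1 = (-5 + 3)²*1 = (-2)²*1 = 4*1 = 4)
R*h(X, k(-5, 4)) = 4*(-5) = -20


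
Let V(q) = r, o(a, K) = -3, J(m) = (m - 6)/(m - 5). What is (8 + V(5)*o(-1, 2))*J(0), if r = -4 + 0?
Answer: 24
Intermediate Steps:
J(m) = (-6 + m)/(-5 + m)
r = -4
V(q) = -4
(8 + V(5)*o(-1, 2))*J(0) = (8 - 4*(-3))*((-6 + 0)/(-5 + 0)) = (8 + 12)*(-6/(-5)) = 20*(-1/5*(-6)) = 20*(6/5) = 24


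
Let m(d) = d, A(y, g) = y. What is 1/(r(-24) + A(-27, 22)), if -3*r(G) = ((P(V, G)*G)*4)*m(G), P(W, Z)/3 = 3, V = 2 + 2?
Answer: -1/6939 ≈ -0.00014411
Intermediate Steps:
V = 4
P(W, Z) = 9 (P(W, Z) = 3*3 = 9)
r(G) = -12*G**2 (r(G) = -(9*G)*4*G/3 = -36*G*G/3 = -12*G**2)
1/(r(-24) + A(-27, 22)) = 1/(-12*(-24)**2 - 27) = 1/(-12*576 - 27) = 1/(-6912 - 27) = 1/(-6939) = -1/6939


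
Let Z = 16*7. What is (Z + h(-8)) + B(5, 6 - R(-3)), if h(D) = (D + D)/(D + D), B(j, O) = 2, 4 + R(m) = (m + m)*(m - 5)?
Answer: 115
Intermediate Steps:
R(m) = -4 + 2*m*(-5 + m) (R(m) = -4 + (m + m)*(m - 5) = -4 + (2*m)*(-5 + m) = -4 + 2*m*(-5 + m))
Z = 112
h(D) = 1 (h(D) = (2*D)/((2*D)) = (2*D)*(1/(2*D)) = 1)
(Z + h(-8)) + B(5, 6 - R(-3)) = (112 + 1) + 2 = 113 + 2 = 115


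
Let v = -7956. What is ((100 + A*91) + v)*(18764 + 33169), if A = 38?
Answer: -228401334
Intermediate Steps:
((100 + A*91) + v)*(18764 + 33169) = ((100 + 38*91) - 7956)*(18764 + 33169) = ((100 + 3458) - 7956)*51933 = (3558 - 7956)*51933 = -4398*51933 = -228401334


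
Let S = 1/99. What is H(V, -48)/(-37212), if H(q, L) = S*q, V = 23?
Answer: -23/3683988 ≈ -6.2432e-6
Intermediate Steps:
S = 1/99 ≈ 0.010101
H(q, L) = q/99
H(V, -48)/(-37212) = ((1/99)*23)/(-37212) = (23/99)*(-1/37212) = -23/3683988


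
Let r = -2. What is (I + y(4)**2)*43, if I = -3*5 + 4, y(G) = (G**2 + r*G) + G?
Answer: 5719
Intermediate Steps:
y(G) = G**2 - G (y(G) = (G**2 - 2*G) + G = G**2 - G)
I = -11 (I = -15 + 4 = -11)
(I + y(4)**2)*43 = (-11 + (4*(-1 + 4))**2)*43 = (-11 + (4*3)**2)*43 = (-11 + 12**2)*43 = (-11 + 144)*43 = 133*43 = 5719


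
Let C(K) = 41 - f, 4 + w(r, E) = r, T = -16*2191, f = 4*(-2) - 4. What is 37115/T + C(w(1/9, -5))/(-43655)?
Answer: -1622113293/1530369680 ≈ -1.0599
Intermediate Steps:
f = -12 (f = -8 - 4 = -12)
T = -35056
w(r, E) = -4 + r
C(K) = 53 (C(K) = 41 - 1*(-12) = 41 + 12 = 53)
37115/T + C(w(1/9, -5))/(-43655) = 37115/(-35056) + 53/(-43655) = 37115*(-1/35056) + 53*(-1/43655) = -37115/35056 - 53/43655 = -1622113293/1530369680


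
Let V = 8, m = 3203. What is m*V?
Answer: 25624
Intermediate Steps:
m*V = 3203*8 = 25624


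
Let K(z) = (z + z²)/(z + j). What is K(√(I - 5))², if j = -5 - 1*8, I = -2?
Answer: 7*(√7 + 3*I)/(13*√7 + 81*I) ≈ 0.30191 - 0.10045*I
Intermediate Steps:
j = -13 (j = -5 - 8 = -13)
K(z) = (z + z²)/(-13 + z) (K(z) = (z + z²)/(z - 13) = (z + z²)/(-13 + z))
K(√(I - 5))² = (√(-2 - 5)*(1 + √(-2 - 5))/(-13 + √(-2 - 5)))² = (√(-7)*(1 + √(-7))/(-13 + √(-7)))² = ((I*√7)*(1 + I*√7)/(-13 + I*√7))² = (I*√7*(1 + I*√7)/(-13 + I*√7))² = -7*(1 + I*√7)²/(-13 + I*√7)²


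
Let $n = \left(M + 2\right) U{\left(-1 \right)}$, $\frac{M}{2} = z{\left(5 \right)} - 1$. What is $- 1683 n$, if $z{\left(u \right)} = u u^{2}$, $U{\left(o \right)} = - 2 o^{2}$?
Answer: $841500$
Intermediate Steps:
$z{\left(u \right)} = u^{3}$
$M = 248$ ($M = 2 \left(5^{3} - 1\right) = 2 \left(125 - 1\right) = 2 \cdot 124 = 248$)
$n = -500$ ($n = \left(248 + 2\right) \left(- 2 \left(-1\right)^{2}\right) = 250 \left(\left(-2\right) 1\right) = 250 \left(-2\right) = -500$)
$- 1683 n = \left(-1683\right) \left(-500\right) = 841500$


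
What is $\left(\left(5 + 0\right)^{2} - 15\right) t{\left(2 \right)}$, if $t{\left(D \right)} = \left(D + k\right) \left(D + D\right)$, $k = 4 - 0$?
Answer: $240$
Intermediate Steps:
$k = 4$ ($k = 4 + 0 = 4$)
$t{\left(D \right)} = 2 D \left(4 + D\right)$ ($t{\left(D \right)} = \left(D + 4\right) \left(D + D\right) = \left(4 + D\right) 2 D = 2 D \left(4 + D\right)$)
$\left(\left(5 + 0\right)^{2} - 15\right) t{\left(2 \right)} = \left(\left(5 + 0\right)^{2} - 15\right) 2 \cdot 2 \left(4 + 2\right) = \left(5^{2} - 15\right) 2 \cdot 2 \cdot 6 = \left(25 - 15\right) 24 = 10 \cdot 24 = 240$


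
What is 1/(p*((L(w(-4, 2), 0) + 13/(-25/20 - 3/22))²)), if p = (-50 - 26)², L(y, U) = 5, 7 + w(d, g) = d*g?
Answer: 3721/411765264 ≈ 9.0367e-6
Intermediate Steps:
w(d, g) = -7 + d*g
p = 5776 (p = (-76)² = 5776)
1/(p*((L(w(-4, 2), 0) + 13/(-25/20 - 3/22))²)) = 1/(5776*((5 + 13/(-25/20 - 3/22))²)) = 1/(5776*((5 + 13/(-25*1/20 - 3*1/22))²)) = 1/(5776*((5 + 13/(-5/4 - 3/22))²)) = 1/(5776*((5 + 13/(-61/44))²)) = 1/(5776*((5 + 13*(-44/61))²)) = 1/(5776*((5 - 572/61)²)) = 1/(5776*((-267/61)²)) = 1/(5776*(71289/3721)) = (1/5776)*(3721/71289) = 3721/411765264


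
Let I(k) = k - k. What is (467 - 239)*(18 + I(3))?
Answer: 4104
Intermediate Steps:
I(k) = 0
(467 - 239)*(18 + I(3)) = (467 - 239)*(18 + 0) = 228*18 = 4104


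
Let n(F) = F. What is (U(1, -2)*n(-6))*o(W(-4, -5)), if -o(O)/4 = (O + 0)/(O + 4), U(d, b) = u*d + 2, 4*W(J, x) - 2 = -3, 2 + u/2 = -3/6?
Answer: 24/5 ≈ 4.8000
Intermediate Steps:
u = -5 (u = -4 + 2*(-3/6) = -4 + 2*(-3*⅙) = -4 + 2*(-½) = -4 - 1 = -5)
W(J, x) = -¼ (W(J, x) = ½ + (¼)*(-3) = ½ - ¾ = -¼)
U(d, b) = 2 - 5*d (U(d, b) = -5*d + 2 = 2 - 5*d)
o(O) = -4*O/(4 + O) (o(O) = -4*(O + 0)/(O + 4) = -4*O/(4 + O))
(U(1, -2)*n(-6))*o(W(-4, -5)) = ((2 - 5*1)*(-6))*(-4*(-¼)/(4 - ¼)) = ((2 - 5)*(-6))*(-4*(-¼)/15/4) = (-3*(-6))*(-4*(-¼)*4/15) = 18*(4/15) = 24/5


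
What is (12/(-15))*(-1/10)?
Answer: 2/25 ≈ 0.080000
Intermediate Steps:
(12/(-15))*(-1/10) = (-1/15*12)*(-1*⅒) = -⅘*(-⅒) = 2/25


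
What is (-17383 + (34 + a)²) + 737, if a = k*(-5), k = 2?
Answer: -16070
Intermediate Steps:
a = -10 (a = 2*(-5) = -10)
(-17383 + (34 + a)²) + 737 = (-17383 + (34 - 10)²) + 737 = (-17383 + 24²) + 737 = (-17383 + 576) + 737 = -16807 + 737 = -16070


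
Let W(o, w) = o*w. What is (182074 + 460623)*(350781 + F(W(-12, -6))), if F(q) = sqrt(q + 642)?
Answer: 225445896357 + 642697*sqrt(714) ≈ 2.2546e+11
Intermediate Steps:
F(q) = sqrt(642 + q)
(182074 + 460623)*(350781 + F(W(-12, -6))) = (182074 + 460623)*(350781 + sqrt(642 - 12*(-6))) = 642697*(350781 + sqrt(642 + 72)) = 642697*(350781 + sqrt(714)) = 225445896357 + 642697*sqrt(714)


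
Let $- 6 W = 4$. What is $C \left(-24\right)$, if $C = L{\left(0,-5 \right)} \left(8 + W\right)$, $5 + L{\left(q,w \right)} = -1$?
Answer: $1056$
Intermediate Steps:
$W = - \frac{2}{3}$ ($W = \left(- \frac{1}{6}\right) 4 = - \frac{2}{3} \approx -0.66667$)
$L{\left(q,w \right)} = -6$ ($L{\left(q,w \right)} = -5 - 1 = -6$)
$C = -44$ ($C = - 6 \left(8 - \frac{2}{3}\right) = \left(-6\right) \frac{22}{3} = -44$)
$C \left(-24\right) = \left(-44\right) \left(-24\right) = 1056$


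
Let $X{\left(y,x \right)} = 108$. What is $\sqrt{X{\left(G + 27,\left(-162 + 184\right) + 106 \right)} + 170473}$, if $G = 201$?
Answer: $\sqrt{170581} \approx 413.01$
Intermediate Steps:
$\sqrt{X{\left(G + 27,\left(-162 + 184\right) + 106 \right)} + 170473} = \sqrt{108 + 170473} = \sqrt{170581}$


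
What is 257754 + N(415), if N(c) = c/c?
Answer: 257755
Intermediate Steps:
N(c) = 1
257754 + N(415) = 257754 + 1 = 257755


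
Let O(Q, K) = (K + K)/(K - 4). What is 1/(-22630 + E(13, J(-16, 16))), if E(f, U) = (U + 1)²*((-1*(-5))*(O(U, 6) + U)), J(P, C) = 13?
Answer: -1/4010 ≈ -0.00024938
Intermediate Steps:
O(Q, K) = 2*K/(-4 + K) (O(Q, K) = (2*K)/(-4 + K) = 2*K/(-4 + K))
E(f, U) = (1 + U)²*(30 + 5*U) (E(f, U) = (U + 1)²*((-1*(-5))*(2*6/(-4 + 6) + U)) = (1 + U)²*(5*(2*6/2 + U)) = (1 + U)²*(5*(2*6*(½) + U)) = (1 + U)²*(5*(6 + U)) = (1 + U)²*(30 + 5*U))
1/(-22630 + E(13, J(-16, 16))) = 1/(-22630 + 5*(1 + 13)²*(6 + 13)) = 1/(-22630 + 5*14²*19) = 1/(-22630 + 5*196*19) = 1/(-22630 + 18620) = 1/(-4010) = -1/4010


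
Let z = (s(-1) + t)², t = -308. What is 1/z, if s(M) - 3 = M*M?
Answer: 1/92416 ≈ 1.0821e-5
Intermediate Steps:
s(M) = 3 + M² (s(M) = 3 + M*M = 3 + M²)
z = 92416 (z = ((3 + (-1)²) - 308)² = ((3 + 1) - 308)² = (4 - 308)² = (-304)² = 92416)
1/z = 1/92416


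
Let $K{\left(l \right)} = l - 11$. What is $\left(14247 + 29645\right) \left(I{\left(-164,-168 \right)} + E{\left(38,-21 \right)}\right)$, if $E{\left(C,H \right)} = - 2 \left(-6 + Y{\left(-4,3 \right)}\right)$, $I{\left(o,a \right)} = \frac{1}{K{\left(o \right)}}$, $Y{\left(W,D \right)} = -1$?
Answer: $\frac{107491508}{175} \approx 6.1424 \cdot 10^{5}$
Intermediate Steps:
$K{\left(l \right)} = -11 + l$
$I{\left(o,a \right)} = \frac{1}{-11 + o}$
$E{\left(C,H \right)} = 14$ ($E{\left(C,H \right)} = - 2 \left(-6 - 1\right) = \left(-2\right) \left(-7\right) = 14$)
$\left(14247 + 29645\right) \left(I{\left(-164,-168 \right)} + E{\left(38,-21 \right)}\right) = \left(14247 + 29645\right) \left(\frac{1}{-11 - 164} + 14\right) = 43892 \left(\frac{1}{-175} + 14\right) = 43892 \left(- \frac{1}{175} + 14\right) = 43892 \cdot \frac{2449}{175} = \frac{107491508}{175}$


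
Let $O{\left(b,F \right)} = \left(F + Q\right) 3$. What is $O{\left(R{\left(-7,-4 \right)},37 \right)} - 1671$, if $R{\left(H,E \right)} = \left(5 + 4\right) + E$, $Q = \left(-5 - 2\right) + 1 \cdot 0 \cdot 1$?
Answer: $-1581$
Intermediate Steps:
$Q = -7$ ($Q = -7 + 0 \cdot 1 = -7 + 0 = -7$)
$R{\left(H,E \right)} = 9 + E$
$O{\left(b,F \right)} = -21 + 3 F$ ($O{\left(b,F \right)} = \left(F - 7\right) 3 = \left(-7 + F\right) 3 = -21 + 3 F$)
$O{\left(R{\left(-7,-4 \right)},37 \right)} - 1671 = \left(-21 + 3 \cdot 37\right) - 1671 = \left(-21 + 111\right) - 1671 = 90 - 1671 = -1581$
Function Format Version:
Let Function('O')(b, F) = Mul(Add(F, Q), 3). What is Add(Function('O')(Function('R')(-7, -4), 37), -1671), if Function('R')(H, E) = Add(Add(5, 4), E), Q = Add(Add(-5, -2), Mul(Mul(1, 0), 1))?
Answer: -1581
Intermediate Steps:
Q = -7 (Q = Add(-7, Mul(0, 1)) = Add(-7, 0) = -7)
Function('R')(H, E) = Add(9, E)
Function('O')(b, F) = Add(-21, Mul(3, F)) (Function('O')(b, F) = Mul(Add(F, -7), 3) = Mul(Add(-7, F), 3) = Add(-21, Mul(3, F)))
Add(Function('O')(Function('R')(-7, -4), 37), -1671) = Add(Add(-21, Mul(3, 37)), -1671) = Add(Add(-21, 111), -1671) = Add(90, -1671) = -1581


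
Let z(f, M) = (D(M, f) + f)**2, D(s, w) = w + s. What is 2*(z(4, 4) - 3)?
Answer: 282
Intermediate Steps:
D(s, w) = s + w
z(f, M) = (M + 2*f)**2 (z(f, M) = ((M + f) + f)**2 = (M + 2*f)**2)
2*(z(4, 4) - 3) = 2*((4 + 2*4)**2 - 3) = 2*((4 + 8)**2 - 3) = 2*(12**2 - 3) = 2*(144 - 3) = 2*141 = 282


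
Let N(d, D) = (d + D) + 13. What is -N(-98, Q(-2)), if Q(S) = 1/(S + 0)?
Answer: 171/2 ≈ 85.500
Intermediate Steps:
Q(S) = 1/S
N(d, D) = 13 + D + d (N(d, D) = (D + d) + 13 = 13 + D + d)
-N(-98, Q(-2)) = -(13 + 1/(-2) - 98) = -(13 - ½ - 98) = -1*(-171/2) = 171/2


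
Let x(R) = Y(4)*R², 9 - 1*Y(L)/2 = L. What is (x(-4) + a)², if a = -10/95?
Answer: 9229444/361 ≈ 25566.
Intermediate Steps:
Y(L) = 18 - 2*L
a = -2/19 (a = -10*1/95 = -2/19 ≈ -0.10526)
x(R) = 10*R² (x(R) = (18 - 2*4)*R² = (18 - 8)*R² = 10*R²)
(x(-4) + a)² = (10*(-4)² - 2/19)² = (10*16 - 2/19)² = (160 - 2/19)² = (3038/19)² = 9229444/361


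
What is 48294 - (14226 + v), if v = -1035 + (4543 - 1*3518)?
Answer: 34078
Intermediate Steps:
v = -10 (v = -1035 + (4543 - 3518) = -1035 + 1025 = -10)
48294 - (14226 + v) = 48294 - (14226 - 10) = 48294 - 1*14216 = 48294 - 14216 = 34078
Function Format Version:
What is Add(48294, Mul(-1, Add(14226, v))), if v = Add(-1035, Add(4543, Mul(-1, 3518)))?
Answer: 34078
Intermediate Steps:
v = -10 (v = Add(-1035, Add(4543, -3518)) = Add(-1035, 1025) = -10)
Add(48294, Mul(-1, Add(14226, v))) = Add(48294, Mul(-1, Add(14226, -10))) = Add(48294, Mul(-1, 14216)) = Add(48294, -14216) = 34078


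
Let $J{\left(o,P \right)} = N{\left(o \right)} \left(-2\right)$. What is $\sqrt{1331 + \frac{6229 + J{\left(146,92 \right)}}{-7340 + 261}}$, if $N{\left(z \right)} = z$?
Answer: $\frac{2 \sqrt{16664341187}}{7079} \approx 36.471$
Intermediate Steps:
$J{\left(o,P \right)} = - 2 o$ ($J{\left(o,P \right)} = o \left(-2\right) = - 2 o$)
$\sqrt{1331 + \frac{6229 + J{\left(146,92 \right)}}{-7340 + 261}} = \sqrt{1331 + \frac{6229 - 292}{-7340 + 261}} = \sqrt{1331 + \frac{6229 - 292}{-7079}} = \sqrt{1331 + 5937 \left(- \frac{1}{7079}\right)} = \sqrt{1331 - \frac{5937}{7079}} = \sqrt{\frac{9416212}{7079}} = \frac{2 \sqrt{16664341187}}{7079}$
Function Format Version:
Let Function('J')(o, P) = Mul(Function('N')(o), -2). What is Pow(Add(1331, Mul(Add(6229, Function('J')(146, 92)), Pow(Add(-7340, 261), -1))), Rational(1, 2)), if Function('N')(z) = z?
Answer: Mul(Rational(2, 7079), Pow(16664341187, Rational(1, 2))) ≈ 36.471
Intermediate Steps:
Function('J')(o, P) = Mul(-2, o) (Function('J')(o, P) = Mul(o, -2) = Mul(-2, o))
Pow(Add(1331, Mul(Add(6229, Function('J')(146, 92)), Pow(Add(-7340, 261), -1))), Rational(1, 2)) = Pow(Add(1331, Mul(Add(6229, Mul(-2, 146)), Pow(Add(-7340, 261), -1))), Rational(1, 2)) = Pow(Add(1331, Mul(Add(6229, -292), Pow(-7079, -1))), Rational(1, 2)) = Pow(Add(1331, Mul(5937, Rational(-1, 7079))), Rational(1, 2)) = Pow(Add(1331, Rational(-5937, 7079)), Rational(1, 2)) = Pow(Rational(9416212, 7079), Rational(1, 2)) = Mul(Rational(2, 7079), Pow(16664341187, Rational(1, 2)))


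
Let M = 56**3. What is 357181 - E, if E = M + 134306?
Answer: 47259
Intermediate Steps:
M = 175616
E = 309922 (E = 175616 + 134306 = 309922)
357181 - E = 357181 - 1*309922 = 357181 - 309922 = 47259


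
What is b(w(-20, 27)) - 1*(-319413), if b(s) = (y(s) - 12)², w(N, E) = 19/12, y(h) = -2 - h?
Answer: 46030441/144 ≈ 3.1966e+5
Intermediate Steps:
w(N, E) = 19/12 (w(N, E) = 19*(1/12) = 19/12)
b(s) = (-14 - s)² (b(s) = ((-2 - s) - 12)² = (-14 - s)²)
b(w(-20, 27)) - 1*(-319413) = (14 + 19/12)² - 1*(-319413) = (187/12)² + 319413 = 34969/144 + 319413 = 46030441/144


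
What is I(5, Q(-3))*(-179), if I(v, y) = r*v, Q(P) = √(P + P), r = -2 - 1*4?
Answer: 5370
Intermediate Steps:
r = -6 (r = -2 - 4 = -6)
Q(P) = √2*√P (Q(P) = √(2*P) = √2*√P)
I(v, y) = -6*v
I(5, Q(-3))*(-179) = -6*5*(-179) = -30*(-179) = 5370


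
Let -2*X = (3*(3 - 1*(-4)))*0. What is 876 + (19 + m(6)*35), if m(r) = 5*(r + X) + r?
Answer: 2155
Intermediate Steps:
X = 0 (X = -3*(3 - 1*(-4))*0/2 = -3*(3 + 4)*0/2 = -3*7*0/2 = -21*0/2 = -½*0 = 0)
m(r) = 6*r (m(r) = 5*(r + 0) + r = 5*r + r = 6*r)
876 + (19 + m(6)*35) = 876 + (19 + (6*6)*35) = 876 + (19 + 36*35) = 876 + (19 + 1260) = 876 + 1279 = 2155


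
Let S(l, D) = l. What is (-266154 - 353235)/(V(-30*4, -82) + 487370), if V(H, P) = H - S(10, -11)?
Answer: -619389/487240 ≈ -1.2712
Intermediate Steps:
V(H, P) = -10 + H (V(H, P) = H - 1*10 = H - 10 = -10 + H)
(-266154 - 353235)/(V(-30*4, -82) + 487370) = (-266154 - 353235)/((-10 - 30*4) + 487370) = -619389/((-10 - 120) + 487370) = -619389/(-130 + 487370) = -619389/487240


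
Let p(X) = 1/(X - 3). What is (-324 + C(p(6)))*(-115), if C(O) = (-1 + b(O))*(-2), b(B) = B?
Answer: 111320/3 ≈ 37107.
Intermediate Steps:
p(X) = 1/(-3 + X)
C(O) = 2 - 2*O (C(O) = (-1 + O)*(-2) = 2 - 2*O)
(-324 + C(p(6)))*(-115) = (-324 + (2 - 2/(-3 + 6)))*(-115) = (-324 + (2 - 2/3))*(-115) = (-324 + 4/3)*(-115) = -968/3*(-115) = 111320/3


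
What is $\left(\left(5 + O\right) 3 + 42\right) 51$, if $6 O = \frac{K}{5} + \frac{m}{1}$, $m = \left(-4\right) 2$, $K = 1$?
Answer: $\frac{27081}{10} \approx 2708.1$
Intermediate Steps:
$m = -8$
$O = - \frac{13}{10}$ ($O = \frac{1 \cdot \frac{1}{5} - \frac{8}{1}}{6} = \frac{1 \cdot \frac{1}{5} - 8}{6} = \frac{\frac{1}{5} - 8}{6} = \frac{1}{6} \left(- \frac{39}{5}\right) = - \frac{13}{10} \approx -1.3$)
$\left(\left(5 + O\right) 3 + 42\right) 51 = \left(\left(5 - \frac{13}{10}\right) 3 + 42\right) 51 = \left(\frac{37}{10} \cdot 3 + 42\right) 51 = \left(\frac{111}{10} + 42\right) 51 = \frac{531}{10} \cdot 51 = \frac{27081}{10}$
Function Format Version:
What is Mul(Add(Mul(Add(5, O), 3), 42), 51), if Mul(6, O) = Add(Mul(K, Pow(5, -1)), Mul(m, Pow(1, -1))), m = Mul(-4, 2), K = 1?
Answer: Rational(27081, 10) ≈ 2708.1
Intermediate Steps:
m = -8
O = Rational(-13, 10) (O = Mul(Rational(1, 6), Add(Mul(1, Pow(5, -1)), Mul(-8, Pow(1, -1)))) = Mul(Rational(1, 6), Add(Mul(1, Rational(1, 5)), Mul(-8, 1))) = Mul(Rational(1, 6), Add(Rational(1, 5), -8)) = Mul(Rational(1, 6), Rational(-39, 5)) = Rational(-13, 10) ≈ -1.3000)
Mul(Add(Mul(Add(5, O), 3), 42), 51) = Mul(Add(Mul(Add(5, Rational(-13, 10)), 3), 42), 51) = Mul(Add(Mul(Rational(37, 10), 3), 42), 51) = Mul(Add(Rational(111, 10), 42), 51) = Mul(Rational(531, 10), 51) = Rational(27081, 10)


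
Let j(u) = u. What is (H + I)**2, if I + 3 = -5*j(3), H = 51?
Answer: 1089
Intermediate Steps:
I = -18 (I = -3 - 5*3 = -3 - 15 = -18)
(H + I)**2 = (51 - 18)**2 = 33**2 = 1089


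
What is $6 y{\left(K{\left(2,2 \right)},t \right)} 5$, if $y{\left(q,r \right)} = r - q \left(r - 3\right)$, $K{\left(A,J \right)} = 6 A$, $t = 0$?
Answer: $1080$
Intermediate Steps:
$y{\left(q,r \right)} = r - q \left(-3 + r\right)$
$6 y{\left(K{\left(2,2 \right)},t \right)} 5 = 6 \left(0 + 3 \cdot 6 \cdot 2 - 6 \cdot 2 \cdot 0\right) 5 = 6 \left(0 + 3 \cdot 12 - 12 \cdot 0\right) 5 = 6 \left(0 + 36 + 0\right) 5 = 6 \cdot 36 \cdot 5 = 216 \cdot 5 = 1080$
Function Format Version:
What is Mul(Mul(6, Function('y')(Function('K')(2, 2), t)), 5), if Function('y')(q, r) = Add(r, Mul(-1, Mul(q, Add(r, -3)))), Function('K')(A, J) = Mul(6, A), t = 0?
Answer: 1080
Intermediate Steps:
Function('y')(q, r) = Add(r, Mul(-1, q, Add(-3, r))) (Function('y')(q, r) = Add(r, Mul(-1, Mul(q, Add(-3, r)))) = Add(r, Mul(-1, q, Add(-3, r))))
Mul(Mul(6, Function('y')(Function('K')(2, 2), t)), 5) = Mul(Mul(6, Add(0, Mul(3, Mul(6, 2)), Mul(-1, Mul(6, 2), 0))), 5) = Mul(Mul(6, Add(0, Mul(3, 12), Mul(-1, 12, 0))), 5) = Mul(Mul(6, Add(0, 36, 0)), 5) = Mul(Mul(6, 36), 5) = Mul(216, 5) = 1080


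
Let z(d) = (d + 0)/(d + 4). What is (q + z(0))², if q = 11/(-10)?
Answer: 121/100 ≈ 1.2100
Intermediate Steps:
z(d) = d/(4 + d)
q = -11/10 (q = 11*(-⅒) = -11/10 ≈ -1.1000)
(q + z(0))² = (-11/10 + 0/(4 + 0))² = (-11/10 + 0/4)² = (-11/10 + 0*(¼))² = (-11/10 + 0)² = (-11/10)² = 121/100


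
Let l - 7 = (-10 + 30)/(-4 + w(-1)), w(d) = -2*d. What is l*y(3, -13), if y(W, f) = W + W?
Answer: -18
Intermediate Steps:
y(W, f) = 2*W
l = -3 (l = 7 + (-10 + 30)/(-4 - 2*(-1)) = 7 + 20/(-4 + 2) = 7 + 20/(-2) = 7 + 20*(-½) = 7 - 10 = -3)
l*y(3, -13) = -6*3 = -3*6 = -18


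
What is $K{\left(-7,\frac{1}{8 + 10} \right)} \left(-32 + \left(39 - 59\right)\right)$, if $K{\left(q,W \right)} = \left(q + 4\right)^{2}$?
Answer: $-468$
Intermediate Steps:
$K{\left(q,W \right)} = \left(4 + q\right)^{2}$
$K{\left(-7,\frac{1}{8 + 10} \right)} \left(-32 + \left(39 - 59\right)\right) = \left(4 - 7\right)^{2} \left(-32 + \left(39 - 59\right)\right) = \left(-3\right)^{2} \left(-32 + \left(39 - 59\right)\right) = 9 \left(-32 - 20\right) = 9 \left(-52\right) = -468$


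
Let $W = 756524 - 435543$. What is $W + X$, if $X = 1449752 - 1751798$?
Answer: $18935$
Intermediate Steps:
$X = -302046$
$W = 320981$
$W + X = 320981 - 302046 = 18935$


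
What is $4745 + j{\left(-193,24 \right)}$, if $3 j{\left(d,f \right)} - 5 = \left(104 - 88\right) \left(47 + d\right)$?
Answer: $3968$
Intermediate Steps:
$j{\left(d,f \right)} = \frac{757}{3} + \frac{16 d}{3}$ ($j{\left(d,f \right)} = \frac{5}{3} + \frac{\left(104 - 88\right) \left(47 + d\right)}{3} = \frac{5}{3} + \frac{16 \left(47 + d\right)}{3} = \frac{5}{3} + \frac{752 + 16 d}{3} = \frac{5}{3} + \left(\frac{752}{3} + \frac{16 d}{3}\right) = \frac{757}{3} + \frac{16 d}{3}$)
$4745 + j{\left(-193,24 \right)} = 4745 + \left(\frac{757}{3} + \frac{16}{3} \left(-193\right)\right) = 4745 + \left(\frac{757}{3} - \frac{3088}{3}\right) = 4745 - 777 = 3968$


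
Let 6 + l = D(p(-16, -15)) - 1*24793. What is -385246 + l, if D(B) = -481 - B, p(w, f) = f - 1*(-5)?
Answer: -410516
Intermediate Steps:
p(w, f) = 5 + f (p(w, f) = f + 5 = 5 + f)
l = -25270 (l = -6 + ((-481 - (5 - 15)) - 1*24793) = -6 + ((-481 - 1*(-10)) - 24793) = -6 + ((-481 + 10) - 24793) = -6 + (-471 - 24793) = -6 - 25264 = -25270)
-385246 + l = -385246 - 25270 = -410516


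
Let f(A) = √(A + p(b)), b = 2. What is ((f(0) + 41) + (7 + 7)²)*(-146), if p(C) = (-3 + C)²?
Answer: -34748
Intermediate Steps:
f(A) = √(1 + A) (f(A) = √(A + (-3 + 2)²) = √(A + (-1)²) = √(A + 1) = √(1 + A))
((f(0) + 41) + (7 + 7)²)*(-146) = ((√(1 + 0) + 41) + (7 + 7)²)*(-146) = ((√1 + 41) + 14²)*(-146) = ((1 + 41) + 196)*(-146) = (42 + 196)*(-146) = 238*(-146) = -34748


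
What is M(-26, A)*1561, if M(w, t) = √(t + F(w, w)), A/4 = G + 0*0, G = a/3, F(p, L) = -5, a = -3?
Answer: 4683*I ≈ 4683.0*I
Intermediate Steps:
G = -1 (G = -3/3 = -3*⅓ = -1)
A = -4 (A = 4*(-1 + 0*0) = 4*(-1 + 0) = 4*(-1) = -4)
M(w, t) = √(-5 + t) (M(w, t) = √(t - 5) = √(-5 + t))
M(-26, A)*1561 = √(-5 - 4)*1561 = √(-9)*1561 = (3*I)*1561 = 4683*I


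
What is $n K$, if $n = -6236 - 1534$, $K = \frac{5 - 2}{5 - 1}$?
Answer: $- \frac{11655}{2} \approx -5827.5$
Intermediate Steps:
$K = \frac{3}{4} \approx 0.75$
$n = -7770$
$n K = \left(-7770\right) \frac{3}{4} = - \frac{11655}{2}$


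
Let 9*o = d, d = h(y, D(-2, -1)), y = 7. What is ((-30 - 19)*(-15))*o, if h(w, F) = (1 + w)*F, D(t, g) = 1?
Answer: 1960/3 ≈ 653.33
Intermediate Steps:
h(w, F) = F*(1 + w)
d = 8 (d = 1*(1 + 7) = 1*8 = 8)
o = 8/9 (o = (⅑)*8 = 8/9 ≈ 0.88889)
((-30 - 19)*(-15))*o = ((-30 - 19)*(-15))*(8/9) = -49*(-15)*(8/9) = 735*(8/9) = 1960/3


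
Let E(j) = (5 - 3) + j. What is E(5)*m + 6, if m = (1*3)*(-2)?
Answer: -36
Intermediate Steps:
m = -6 (m = 3*(-2) = -6)
E(j) = 2 + j
E(5)*m + 6 = (2 + 5)*(-6) + 6 = 7*(-6) + 6 = -42 + 6 = -36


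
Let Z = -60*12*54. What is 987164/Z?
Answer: -246791/9720 ≈ -25.390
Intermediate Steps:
Z = -38880 (Z = -720*54 = -38880)
987164/Z = 987164/(-38880) = 987164*(-1/38880) = -246791/9720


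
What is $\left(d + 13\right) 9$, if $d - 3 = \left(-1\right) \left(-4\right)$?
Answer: $180$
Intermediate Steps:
$d = 7$ ($d = 3 - -4 = 3 + 4 = 7$)
$\left(d + 13\right) 9 = \left(7 + 13\right) 9 = 20 \cdot 9 = 180$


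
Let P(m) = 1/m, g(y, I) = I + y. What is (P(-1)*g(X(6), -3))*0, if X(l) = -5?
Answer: 0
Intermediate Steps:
(P(-1)*g(X(6), -3))*0 = ((-3 - 5)/(-1))*0 = -1*(-8)*0 = 8*0 = 0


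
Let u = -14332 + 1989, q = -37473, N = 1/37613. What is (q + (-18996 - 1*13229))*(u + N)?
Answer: 32357802368084/37613 ≈ 8.6028e+8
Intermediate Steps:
N = 1/37613 ≈ 2.6587e-5
u = -12343
(q + (-18996 - 1*13229))*(u + N) = (-37473 + (-18996 - 1*13229))*(-12343 + 1/37613) = (-37473 + (-18996 - 13229))*(-464257258/37613) = (-37473 - 32225)*(-464257258/37613) = -69698*(-464257258/37613) = 32357802368084/37613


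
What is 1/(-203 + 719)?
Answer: 1/516 ≈ 0.0019380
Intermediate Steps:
1/(-203 + 719) = 1/516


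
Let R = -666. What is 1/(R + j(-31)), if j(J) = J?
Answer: -1/697 ≈ -0.0014347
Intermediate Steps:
1/(R + j(-31)) = 1/(-666 - 31) = 1/(-697) = -1/697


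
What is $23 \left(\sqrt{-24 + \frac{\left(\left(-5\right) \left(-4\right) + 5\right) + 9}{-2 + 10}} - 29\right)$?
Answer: $-667 + \frac{23 i \sqrt{79}}{2} \approx -667.0 + 102.21 i$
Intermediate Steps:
$23 \left(\sqrt{-24 + \frac{\left(\left(-5\right) \left(-4\right) + 5\right) + 9}{-2 + 10}} - 29\right) = 23 \left(\sqrt{-24 + \frac{\left(20 + 5\right) + 9}{8}} - 29\right) = 23 \left(\sqrt{-24 + \left(25 + 9\right) \frac{1}{8}} - 29\right) = 23 \left(\sqrt{-24 + 34 \cdot \frac{1}{8}} - 29\right) = 23 \left(\sqrt{-24 + \frac{17}{4}} - 29\right) = 23 \left(\sqrt{- \frac{79}{4}} - 29\right) = 23 \left(\frac{i \sqrt{79}}{2} - 29\right) = 23 \left(-29 + \frac{i \sqrt{79}}{2}\right) = -667 + \frac{23 i \sqrt{79}}{2}$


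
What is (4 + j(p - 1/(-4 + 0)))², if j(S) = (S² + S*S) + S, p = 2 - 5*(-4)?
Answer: 66113161/64 ≈ 1.0330e+6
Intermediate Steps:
p = 22 (p = 2 + 20 = 22)
j(S) = S + 2*S² (j(S) = (S² + S²) + S = 2*S² + S = S + 2*S²)
(4 + j(p - 1/(-4 + 0)))² = (4 + (22 - 1/(-4 + 0))*(1 + 2*(22 - 1/(-4 + 0))))² = (4 + (22 - 1/(-4))*(1 + 2*(22 - 1/(-4))))² = (4 + (22 - 1*(-¼))*(1 + 2*(22 - 1*(-¼))))² = (4 + (22 + ¼)*(1 + 2*(22 + ¼)))² = (4 + 89*(1 + 2*(89/4))/4)² = (4 + 89*(1 + 89/2)/4)² = (4 + (89/4)*(91/2))² = (4 + 8099/8)² = (8131/8)² = 66113161/64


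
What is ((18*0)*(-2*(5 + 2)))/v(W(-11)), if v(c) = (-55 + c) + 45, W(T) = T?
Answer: 0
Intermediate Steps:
v(c) = -10 + c
((18*0)*(-2*(5 + 2)))/v(W(-11)) = ((18*0)*(-2*(5 + 2)))/(-10 - 11) = (0*(-2*7))/(-21) = (0*(-14))*(-1/21) = 0*(-1/21) = 0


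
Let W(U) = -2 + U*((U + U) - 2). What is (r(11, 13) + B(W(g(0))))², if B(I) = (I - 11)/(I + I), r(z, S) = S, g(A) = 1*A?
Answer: 4225/16 ≈ 264.06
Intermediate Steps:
g(A) = A
W(U) = -2 + U*(-2 + 2*U) (W(U) = -2 + U*(2*U - 2) = -2 + U*(-2 + 2*U))
B(I) = (-11 + I)/(2*I) (B(I) = (-11 + I)/((2*I)) = (-11 + I)*(1/(2*I)) = (-11 + I)/(2*I))
(r(11, 13) + B(W(g(0))))² = (13 + (-11 + (-2 - 2*0 + 2*0²))/(2*(-2 - 2*0 + 2*0²)))² = (13 + (-11 + (-2 + 0 + 2*0))/(2*(-2 + 0 + 2*0)))² = (13 + (-11 + (-2 + 0 + 0))/(2*(-2 + 0 + 0)))² = (13 + (½)*(-11 - 2)/(-2))² = (13 + (½)*(-½)*(-13))² = (13 + 13/4)² = (65/4)² = 4225/16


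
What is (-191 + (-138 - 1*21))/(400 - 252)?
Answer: -175/74 ≈ -2.3649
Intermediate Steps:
(-191 + (-138 - 1*21))/(400 - 252) = (-191 + (-138 - 21))/148 = (-191 - 159)*(1/148) = -350*1/148 = -175/74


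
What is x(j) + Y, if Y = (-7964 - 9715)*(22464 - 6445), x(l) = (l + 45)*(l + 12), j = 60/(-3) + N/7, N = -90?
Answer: -13876807559/49 ≈ -2.8320e+8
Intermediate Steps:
j = -230/7 (j = 60/(-3) - 90/7 = 60*(-⅓) - 90*⅐ = -20 - 90/7 = -230/7 ≈ -32.857)
x(l) = (12 + l)*(45 + l) (x(l) = (45 + l)*(12 + l) = (12 + l)*(45 + l))
Y = -283199901 (Y = -17679*16019 = -283199901)
x(j) + Y = (540 + (-230/7)² + 57*(-230/7)) - 283199901 = (540 + 52900/49 - 13110/7) - 283199901 = -12410/49 - 283199901 = -13876807559/49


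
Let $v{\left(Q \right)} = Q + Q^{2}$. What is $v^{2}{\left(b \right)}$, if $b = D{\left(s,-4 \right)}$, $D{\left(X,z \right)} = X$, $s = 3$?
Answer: $144$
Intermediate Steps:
$b = 3$
$v^{2}{\left(b \right)} = \left(3 \left(1 + 3\right)\right)^{2} = \left(3 \cdot 4\right)^{2} = 12^{2} = 144$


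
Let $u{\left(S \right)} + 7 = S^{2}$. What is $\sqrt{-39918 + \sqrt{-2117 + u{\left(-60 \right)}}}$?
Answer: $\sqrt{-39918 + 6 \sqrt{41}} \approx 199.7 i$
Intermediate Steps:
$u{\left(S \right)} = -7 + S^{2}$
$\sqrt{-39918 + \sqrt{-2117 + u{\left(-60 \right)}}} = \sqrt{-39918 + \sqrt{-2117 - \left(7 - \left(-60\right)^{2}\right)}} = \sqrt{-39918 + \sqrt{-2117 + \left(-7 + 3600\right)}} = \sqrt{-39918 + \sqrt{-2117 + 3593}} = \sqrt{-39918 + \sqrt{1476}} = \sqrt{-39918 + 6 \sqrt{41}}$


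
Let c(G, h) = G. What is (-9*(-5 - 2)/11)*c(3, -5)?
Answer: 189/11 ≈ 17.182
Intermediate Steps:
(-9*(-5 - 2)/11)*c(3, -5) = (-9*(-5 - 2)/11)*3 = (-9*(-7)*(1/11))*3 = (63*(1/11))*3 = (63/11)*3 = 189/11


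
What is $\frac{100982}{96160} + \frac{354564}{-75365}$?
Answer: $- \frac{2648436581}{724709840} \approx -3.6545$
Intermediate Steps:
$\frac{100982}{96160} + \frac{354564}{-75365} = 100982 \cdot \frac{1}{96160} + 354564 \left(- \frac{1}{75365}\right) = \frac{50491}{48080} - \frac{354564}{75365} = - \frac{2648436581}{724709840}$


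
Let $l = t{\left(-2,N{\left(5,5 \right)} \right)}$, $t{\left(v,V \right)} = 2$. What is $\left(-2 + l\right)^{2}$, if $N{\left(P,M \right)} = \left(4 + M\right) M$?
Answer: $0$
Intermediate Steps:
$N{\left(P,M \right)} = M \left(4 + M\right)$
$l = 2$
$\left(-2 + l\right)^{2} = \left(-2 + 2\right)^{2} = 0^{2} = 0$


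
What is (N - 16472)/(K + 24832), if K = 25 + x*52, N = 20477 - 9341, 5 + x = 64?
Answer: -5336/27925 ≈ -0.19108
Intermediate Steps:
x = 59 (x = -5 + 64 = 59)
N = 11136
K = 3093 (K = 25 + 59*52 = 25 + 3068 = 3093)
(N - 16472)/(K + 24832) = (11136 - 16472)/(3093 + 24832) = -5336/27925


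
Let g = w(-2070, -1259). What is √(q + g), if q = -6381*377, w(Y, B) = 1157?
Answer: 136*I*√130 ≈ 1550.6*I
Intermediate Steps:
g = 1157
q = -2405637
√(q + g) = √(-2405637 + 1157) = √(-2404480) = 136*I*√130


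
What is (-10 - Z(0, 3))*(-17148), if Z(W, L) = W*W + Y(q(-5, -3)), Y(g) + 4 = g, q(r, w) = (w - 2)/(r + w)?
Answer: 227211/2 ≈ 1.1361e+5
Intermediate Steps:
q(r, w) = (-2 + w)/(r + w)
Y(g) = -4 + g
Z(W, L) = -27/8 + W**2 (Z(W, L) = W*W + (-4 + (-2 - 3)/(-5 - 3)) = W**2 + (-4 - 5/(-8)) = W**2 + (-4 - 1/8*(-5)) = W**2 + (-4 + 5/8) = W**2 - 27/8 = -27/8 + W**2)
(-10 - Z(0, 3))*(-17148) = (-10 - (-27/8 + 0**2))*(-17148) = (-10 - (-27/8 + 0))*(-17148) = (-10 - 1*(-27/8))*(-17148) = (-10 + 27/8)*(-17148) = -53/8*(-17148) = 227211/2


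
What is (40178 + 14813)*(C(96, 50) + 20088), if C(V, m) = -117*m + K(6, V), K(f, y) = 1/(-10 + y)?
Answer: 67334774779/86 ≈ 7.8296e+8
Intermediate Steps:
C(V, m) = 1/(-10 + V) - 117*m (C(V, m) = -117*m + 1/(-10 + V) = 1/(-10 + V) - 117*m)
(40178 + 14813)*(C(96, 50) + 20088) = (40178 + 14813)*((1 - 117*50*(-10 + 96))/(-10 + 96) + 20088) = 54991*((1 - 117*50*86)/86 + 20088) = 54991*((1 - 503100)/86 + 20088) = 54991*((1/86)*(-503099) + 20088) = 54991*(-503099/86 + 20088) = 54991*(1224469/86) = 67334774779/86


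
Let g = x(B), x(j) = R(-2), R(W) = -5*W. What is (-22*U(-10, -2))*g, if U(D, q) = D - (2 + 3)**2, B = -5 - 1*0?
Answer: 7700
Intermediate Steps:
B = -5 (B = -5 + 0 = -5)
U(D, q) = -25 + D (U(D, q) = D - 1*5**2 = D - 1*25 = D - 25 = -25 + D)
R(W) = -5*W
x(j) = 10 (x(j) = -5*(-2) = 10)
g = 10
(-22*U(-10, -2))*g = -22*(-25 - 10)*10 = -22*(-35)*10 = 770*10 = 7700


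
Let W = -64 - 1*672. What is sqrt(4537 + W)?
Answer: sqrt(3801) ≈ 61.652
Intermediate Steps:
W = -736 (W = -64 - 672 = -736)
sqrt(4537 + W) = sqrt(4537 - 736) = sqrt(3801)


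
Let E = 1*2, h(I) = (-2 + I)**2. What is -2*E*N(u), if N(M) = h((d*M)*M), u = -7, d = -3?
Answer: -88804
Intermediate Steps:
N(M) = (-2 - 3*M**2)**2 (N(M) = (-2 + (-3*M)*M)**2 = (-2 - 3*M**2)**2)
E = 2
-2*E*N(u) = -4*(2 + 3*(-7)**2)**2 = -4*(2 + 3*49)**2 = -4*(2 + 147)**2 = -4*149**2 = -4*22201 = -2*44402 = -88804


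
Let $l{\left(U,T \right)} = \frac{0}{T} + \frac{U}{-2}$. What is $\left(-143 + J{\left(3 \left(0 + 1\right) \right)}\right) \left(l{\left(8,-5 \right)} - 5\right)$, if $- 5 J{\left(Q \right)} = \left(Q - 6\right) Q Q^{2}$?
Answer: $\frac{5706}{5} \approx 1141.2$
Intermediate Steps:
$l{\left(U,T \right)} = - \frac{U}{2}$ ($l{\left(U,T \right)} = 0 + U \left(- \frac{1}{2}\right) = 0 - \frac{U}{2} = - \frac{U}{2}$)
$J{\left(Q \right)} = - \frac{Q^{3} \left(-6 + Q\right)}{5}$ ($J{\left(Q \right)} = - \frac{\left(Q - 6\right) Q Q^{2}}{5} = - \frac{\left(-6 + Q\right) Q Q^{2}}{5} = - \frac{Q \left(-6 + Q\right) Q^{2}}{5} = - \frac{Q^{3} \left(-6 + Q\right)}{5}$)
$\left(-143 + J{\left(3 \left(0 + 1\right) \right)}\right) \left(l{\left(8,-5 \right)} - 5\right) = \left(-143 + \frac{\left(3 \left(0 + 1\right)\right)^{3} \left(6 - 3 \left(0 + 1\right)\right)}{5}\right) \left(\left(- \frac{1}{2}\right) 8 - 5\right) = \left(-143 + \frac{\left(3 \cdot 1\right)^{3} \left(6 - 3 \cdot 1\right)}{5}\right) \left(-4 - 5\right) = \left(-143 + \frac{3^{3} \left(6 - 3\right)}{5}\right) \left(-9\right) = \left(-143 + \frac{1}{5} \cdot 27 \left(6 - 3\right)\right) \left(-9\right) = \left(-143 + \frac{1}{5} \cdot 27 \cdot 3\right) \left(-9\right) = \left(-143 + \frac{81}{5}\right) \left(-9\right) = \left(- \frac{634}{5}\right) \left(-9\right) = \frac{5706}{5}$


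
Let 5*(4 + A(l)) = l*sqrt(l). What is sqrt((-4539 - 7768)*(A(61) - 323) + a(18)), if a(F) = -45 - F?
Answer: sqrt(100608150 - 3753635*sqrt(61))/5 ≈ 1688.7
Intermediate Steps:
A(l) = -4 + l**(3/2)/5 (A(l) = -4 + (l*sqrt(l))/5 = -4 + l**(3/2)/5)
sqrt((-4539 - 7768)*(A(61) - 323) + a(18)) = sqrt((-4539 - 7768)*((-4 + 61**(3/2)/5) - 323) + (-45 - 1*18)) = sqrt(-12307*((-4 + (61*sqrt(61))/5) - 323) + (-45 - 18)) = sqrt(-12307*((-4 + 61*sqrt(61)/5) - 323) - 63) = sqrt(-12307*(-327 + 61*sqrt(61)/5) - 63) = sqrt((4024389 - 750727*sqrt(61)/5) - 63) = sqrt(4024326 - 750727*sqrt(61)/5)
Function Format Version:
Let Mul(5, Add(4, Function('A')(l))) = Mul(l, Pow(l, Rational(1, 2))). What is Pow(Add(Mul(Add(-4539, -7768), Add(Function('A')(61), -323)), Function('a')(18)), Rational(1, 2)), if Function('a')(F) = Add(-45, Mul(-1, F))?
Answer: Mul(Rational(1, 5), Pow(Add(100608150, Mul(-3753635, Pow(61, Rational(1, 2)))), Rational(1, 2))) ≈ 1688.7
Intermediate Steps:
Function('A')(l) = Add(-4, Mul(Rational(1, 5), Pow(l, Rational(3, 2)))) (Function('A')(l) = Add(-4, Mul(Rational(1, 5), Mul(l, Pow(l, Rational(1, 2))))) = Add(-4, Mul(Rational(1, 5), Pow(l, Rational(3, 2)))))
Pow(Add(Mul(Add(-4539, -7768), Add(Function('A')(61), -323)), Function('a')(18)), Rational(1, 2)) = Pow(Add(Mul(Add(-4539, -7768), Add(Add(-4, Mul(Rational(1, 5), Pow(61, Rational(3, 2)))), -323)), Add(-45, Mul(-1, 18))), Rational(1, 2)) = Pow(Add(Mul(-12307, Add(Add(-4, Mul(Rational(1, 5), Mul(61, Pow(61, Rational(1, 2))))), -323)), Add(-45, -18)), Rational(1, 2)) = Pow(Add(Mul(-12307, Add(Add(-4, Mul(Rational(61, 5), Pow(61, Rational(1, 2)))), -323)), -63), Rational(1, 2)) = Pow(Add(Mul(-12307, Add(-327, Mul(Rational(61, 5), Pow(61, Rational(1, 2))))), -63), Rational(1, 2)) = Pow(Add(Add(4024389, Mul(Rational(-750727, 5), Pow(61, Rational(1, 2)))), -63), Rational(1, 2)) = Pow(Add(4024326, Mul(Rational(-750727, 5), Pow(61, Rational(1, 2)))), Rational(1, 2))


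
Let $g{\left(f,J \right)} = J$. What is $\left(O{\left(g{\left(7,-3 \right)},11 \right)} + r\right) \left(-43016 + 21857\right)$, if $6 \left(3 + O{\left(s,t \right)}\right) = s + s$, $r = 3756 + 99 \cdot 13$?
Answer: $-106620201$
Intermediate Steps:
$r = 5043$ ($r = 3756 + 1287 = 5043$)
$O{\left(s,t \right)} = -3 + \frac{s}{3}$ ($O{\left(s,t \right)} = -3 + \frac{s + s}{6} = -3 + \frac{2 s}{6} = -3 + \frac{s}{3}$)
$\left(O{\left(g{\left(7,-3 \right)},11 \right)} + r\right) \left(-43016 + 21857\right) = \left(\left(-3 + \frac{1}{3} \left(-3\right)\right) + 5043\right) \left(-43016 + 21857\right) = \left(\left(-3 - 1\right) + 5043\right) \left(-21159\right) = \left(-4 + 5043\right) \left(-21159\right) = 5039 \left(-21159\right) = -106620201$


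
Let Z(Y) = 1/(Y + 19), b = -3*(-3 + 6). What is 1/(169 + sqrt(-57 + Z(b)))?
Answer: 1690/286179 - I*sqrt(5690)/286179 ≈ 0.0059054 - 0.00026358*I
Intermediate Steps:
b = -9 (b = -3*3 = -9)
Z(Y) = 1/(19 + Y)
1/(169 + sqrt(-57 + Z(b))) = 1/(169 + sqrt(-57 + 1/(19 - 9))) = 1/(169 + sqrt(-57 + 1/10)) = 1/(169 + sqrt(-569/10)) = 1/(169 + I*sqrt(5690)/10)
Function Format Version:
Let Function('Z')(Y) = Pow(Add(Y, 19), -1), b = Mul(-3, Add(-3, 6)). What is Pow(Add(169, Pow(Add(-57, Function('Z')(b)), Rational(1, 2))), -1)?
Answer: Add(Rational(1690, 286179), Mul(Rational(-1, 286179), I, Pow(5690, Rational(1, 2)))) ≈ Add(0.0059054, Mul(-0.00026358, I))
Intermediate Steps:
b = -9 (b = Mul(-3, 3) = -9)
Function('Z')(Y) = Pow(Add(19, Y), -1)
Pow(Add(169, Pow(Add(-57, Function('Z')(b)), Rational(1, 2))), -1) = Pow(Add(169, Pow(Add(-57, Pow(Add(19, -9), -1)), Rational(1, 2))), -1) = Pow(Add(169, Pow(Add(-57, Pow(10, -1)), Rational(1, 2))), -1) = Pow(Add(169, Pow(Add(-57, Rational(1, 10)), Rational(1, 2))), -1) = Pow(Add(169, Pow(Rational(-569, 10), Rational(1, 2))), -1) = Pow(Add(169, Mul(Rational(1, 10), I, Pow(5690, Rational(1, 2)))), -1)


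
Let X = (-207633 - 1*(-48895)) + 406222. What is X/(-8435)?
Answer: -247484/8435 ≈ -29.340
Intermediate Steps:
X = 247484 (X = (-207633 + 48895) + 406222 = -158738 + 406222 = 247484)
X/(-8435) = 247484/(-8435) = 247484*(-1/8435) = -247484/8435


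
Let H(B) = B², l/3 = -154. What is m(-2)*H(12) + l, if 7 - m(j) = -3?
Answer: 978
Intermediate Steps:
l = -462 (l = 3*(-154) = -462)
m(j) = 10 (m(j) = 7 - 1*(-3) = 7 + 3 = 10)
m(-2)*H(12) + l = 10*12² - 462 = 10*144 - 462 = 1440 - 462 = 978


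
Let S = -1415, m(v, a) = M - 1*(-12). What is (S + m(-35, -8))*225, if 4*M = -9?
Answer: -1264725/4 ≈ -3.1618e+5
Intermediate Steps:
M = -9/4 (M = (¼)*(-9) = -9/4 ≈ -2.2500)
m(v, a) = 39/4 (m(v, a) = -9/4 - 1*(-12) = -9/4 + 12 = 39/4)
(S + m(-35, -8))*225 = (-1415 + 39/4)*225 = -5621/4*225 = -1264725/4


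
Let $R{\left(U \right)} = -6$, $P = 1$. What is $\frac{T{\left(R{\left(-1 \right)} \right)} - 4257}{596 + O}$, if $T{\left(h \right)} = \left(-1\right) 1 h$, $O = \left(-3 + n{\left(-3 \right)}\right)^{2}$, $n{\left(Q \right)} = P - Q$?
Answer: $- \frac{1417}{199} \approx -7.1206$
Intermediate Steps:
$n{\left(Q \right)} = 1 - Q$
$O = 1$ ($O = \left(-3 + \left(1 - -3\right)\right)^{2} = \left(-3 + \left(1 + 3\right)\right)^{2} = \left(-3 + 4\right)^{2} = 1^{2} = 1$)
$T{\left(h \right)} = - h$
$\frac{T{\left(R{\left(-1 \right)} \right)} - 4257}{596 + O} = \frac{\left(-1\right) \left(-6\right) - 4257}{596 + 1} = \frac{6 - 4257}{597} = \left(-4251\right) \frac{1}{597} = - \frac{1417}{199}$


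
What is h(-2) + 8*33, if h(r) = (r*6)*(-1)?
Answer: 276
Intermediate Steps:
h(r) = -6*r (h(r) = (6*r)*(-1) = -6*r)
h(-2) + 8*33 = -6*(-2) + 8*33 = 12 + 264 = 276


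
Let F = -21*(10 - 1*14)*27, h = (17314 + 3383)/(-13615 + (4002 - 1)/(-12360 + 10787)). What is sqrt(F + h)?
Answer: sqrt(3209681175264913)/1190022 ≈ 47.608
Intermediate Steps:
h = -10852127/7140132 (h = 20697/(-13615 + 4001/(-1573)) = 20697/(-13615 + 4001*(-1/1573)) = 20697/(-13615 - 4001/1573) = 20697/(-21420396/1573) = 20697*(-1573/21420396) = -10852127/7140132 ≈ -1.5199)
F = 2268 (F = -21*(10 - 14)*27 = -21*(-4)*27 = 84*27 = 2268)
sqrt(F + h) = sqrt(2268 - 10852127/7140132) = sqrt(16182967249/7140132) = sqrt(3209681175264913)/1190022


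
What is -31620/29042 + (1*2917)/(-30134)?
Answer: -39905869/33659678 ≈ -1.1856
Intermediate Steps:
-31620/29042 + (1*2917)/(-30134) = -31620*1/29042 + 2917*(-1/30134) = -15810/14521 - 2917/30134 = -39905869/33659678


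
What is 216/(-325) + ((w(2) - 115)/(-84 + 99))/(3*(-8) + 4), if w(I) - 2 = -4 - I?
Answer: -209/780 ≈ -0.26795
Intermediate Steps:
w(I) = -2 - I (w(I) = 2 + (-4 - I) = -2 - I)
216/(-325) + ((w(2) - 115)/(-84 + 99))/(3*(-8) + 4) = 216/(-325) + (((-2 - 1*2) - 115)/(-84 + 99))/(3*(-8) + 4) = 216*(-1/325) + (((-2 - 2) - 115)/15)/(-24 + 4) = -216/325 + ((-4 - 115)*(1/15))/(-20) = -216/325 - 119*1/15*(-1/20) = -216/325 - 119/15*(-1/20) = -216/325 + 119/300 = -209/780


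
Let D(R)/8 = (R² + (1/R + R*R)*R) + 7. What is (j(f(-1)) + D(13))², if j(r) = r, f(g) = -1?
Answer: 360658081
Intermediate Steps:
D(R) = 56 + 8*R² + 8*R*(1/R + R²) (D(R) = 8*((R² + (1/R + R*R)*R) + 7) = 8*((R² + (1/R + R²)*R) + 7) = 8*((R² + R*(1/R + R²)) + 7) = 8*(7 + R² + R*(1/R + R²)) = 56 + 8*R² + 8*R*(1/R + R²))
(j(f(-1)) + D(13))² = (-1 + (64 + 8*13² + 8*13³))² = (-1 + (64 + 8*169 + 8*2197))² = (-1 + (64 + 1352 + 17576))² = (-1 + 18992)² = 18991² = 360658081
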